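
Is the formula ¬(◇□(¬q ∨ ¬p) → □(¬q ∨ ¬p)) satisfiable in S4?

Yes, satisfiable

1. ¬(◇□(¬q ∨ ¬p) → □(¬q ∨ ¬p)), w0
2. ◇□(¬q ∨ ¬p), w0
3. ¬□(¬q ∨ ¬p), w0
4. □(¬q ∨ ¬p), w1
5. ¬q ∨ ¬p, w1
6. ¬p, w1
7. ¬(¬q ∨ ¬p), w2
8. q, w2
9. p, w2
Accessibility: w0Rw0, w0Rw1, w0Rw2, w1Rw1, w2Rw2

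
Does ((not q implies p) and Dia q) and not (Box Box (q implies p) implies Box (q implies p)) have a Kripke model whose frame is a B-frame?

Unsatisfiable (every branch closes)

1. ((not q implies p) and Dia q) and not (Box Box (q implies p) implies Box (q implies p)), 0
2. (not q implies p) and Dia q, 0
3. not (Box Box (q implies p) implies Box (q implies p)), 0
4. not q implies p, 0
5. Dia q, 0
6. Box Box (q implies p), 0
7. not Box (q implies p), 0
8. Box (q implies p), 0
9. q implies p, 0
10. p, 0
11. q, 1
12. Box (q implies p), 1
13. q implies p, 1
14. p, 1
15. not (q implies p), 2
16. q, 2
17. not p, 2
18. Box (q implies p), 2
19. q implies p, 2
20. p, 2
Accessibility: 0R0, 0R1, 0R2, 1R0, 1R1, 2R0, 2R2
Branch closes: p and not p both at 2.
All branches of the tableau close; one closing branch shown above.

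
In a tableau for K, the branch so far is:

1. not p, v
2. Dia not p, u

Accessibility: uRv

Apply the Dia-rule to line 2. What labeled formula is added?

a fresh world w with uRw, and not p at w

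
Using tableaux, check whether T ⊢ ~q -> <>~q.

Tableau for the negation ~(~q -> <>~q):
1. ~(~q -> <>~q), u
2. ~q, u
3. ~<>~q, u
4. q, u
Accessibility: uRu
Branch closes: q and ~q both at u.
All branches of the negation close; one closing branch shown above.

Valid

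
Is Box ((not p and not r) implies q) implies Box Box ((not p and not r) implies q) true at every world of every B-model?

No, not valid

Tableau for the negation not (Box ((not p and not r) implies q) implies Box Box ((not p and not r) implies q)):
1. not (Box ((not p and not r) implies q) implies Box Box ((not p and not r) implies q)), 0
2. Box ((not p and not r) implies q), 0
3. not Box Box ((not p and not r) implies q), 0
4. (not p and not r) implies q, 0
5. q, 0
6. not Box ((not p and not r) implies q), 1
7. (not p and not r) implies q, 1
8. q, 1
9. not ((not p and not r) implies q), 2
10. not p and not r, 2
11. not q, 2
12. not p, 2
13. not r, 2
Accessibility: 0R0, 0R1, 1R0, 1R1, 1R2, 2R1, 2R2
The negation has an open branch (countermodel exists).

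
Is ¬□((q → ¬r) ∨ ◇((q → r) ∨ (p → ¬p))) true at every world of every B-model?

Not valid

Tableau for the negation □((q → ¬r) ∨ ◇((q → r) ∨ (p → ¬p))):
1. □((q → ¬r) ∨ ◇((q → r) ∨ (p → ¬p))), w0
2. (q → ¬r) ∨ ◇((q → r) ∨ (p → ¬p)), w0
3. ◇((q → r) ∨ (p → ¬p)), w0
4. (q → r) ∨ (p → ¬p), w1
5. (q → ¬r) ∨ ◇((q → r) ∨ (p → ¬p)), w1
6. p → ¬p, w1
7. ◇((q → r) ∨ (p → ¬p)), w1
8. ¬p, w1
9. (q → r) ∨ (p → ¬p), w2
10. p → ¬p, w2
11. ¬p, w2
Accessibility: w0Rw0, w0Rw1, w1Rw0, w1Rw1, w1Rw2, w2Rw1, w2Rw2
The negation has an open branch (countermodel exists).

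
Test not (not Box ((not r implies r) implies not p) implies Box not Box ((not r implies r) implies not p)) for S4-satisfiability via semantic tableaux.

1. not (not Box ((not r implies r) implies not p) implies Box not Box ((not r implies r) implies not p)), 0
2. not Box ((not r implies r) implies not p), 0   [neg-implies-rule on 1]
3. not Box not Box ((not r implies r) implies not p), 0   [neg-implies-rule on 1]
4. not ((not r implies r) implies not p), 1   [neg-Box-rule on 2: fresh world 1, 0R1]
5. not r implies r, 1   [neg-implies-rule on 4]
6. p, 1   [neg-implies-rule on 4]
7. r, 1   [implies-rule on 5 (branches; this branch)]
8. Box ((not r implies r) implies not p), 2   [neg-Box-rule on 3: fresh world 2, 0R2]
9. (not r implies r) implies not p, 2   [Box-rule on 8 via 2R2]
10. not p, 2   [implies-rule on 9 (branches; this branch)]
Accessibility: 0R0, 0R1, 0R2, 1R1, 2R2

Satisfiable (open branch found)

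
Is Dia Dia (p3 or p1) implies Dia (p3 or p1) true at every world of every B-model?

No, not valid

Tableau for the negation not (Dia Dia (p3 or p1) implies Dia (p3 or p1)):
1. not (Dia Dia (p3 or p1) implies Dia (p3 or p1)), 0
2. Dia Dia (p3 or p1), 0
3. not Dia (p3 or p1), 0
4. not (p3 or p1), 0
5. not p3, 0
6. not p1, 0
7. Dia (p3 or p1), 1
8. not (p3 or p1), 1
9. not p3, 1
10. not p1, 1
11. p3 or p1, 2
12. p1, 2
Accessibility: 0R0, 0R1, 1R0, 1R1, 1R2, 2R1, 2R2
The negation has an open branch (countermodel exists).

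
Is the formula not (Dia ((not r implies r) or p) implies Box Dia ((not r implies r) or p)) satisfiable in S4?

1. not (Dia ((not r implies r) or p) implies Box Dia ((not r implies r) or p)), 0
2. Dia ((not r implies r) or p), 0
3. not Box Dia ((not r implies r) or p), 0
4. (not r implies r) or p, 1
5. p, 1
6. not Dia ((not r implies r) or p), 2
7. not ((not r implies r) or p), 2
8. not (not r implies r), 2
9. not p, 2
10. not r, 2
Accessibility: 0R0, 0R1, 0R2, 1R1, 2R2

Satisfiable (open branch found)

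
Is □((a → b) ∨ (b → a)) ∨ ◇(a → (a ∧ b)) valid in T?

Yes, valid

Tableau for the negation ¬(□((a → b) ∨ (b → a)) ∨ ◇(a → (a ∧ b))):
1. ¬(□((a → b) ∨ (b → a)) ∨ ◇(a → (a ∧ b))), w0
2. ¬□((a → b) ∨ (b → a)), w0
3. ¬◇(a → (a ∧ b)), w0
4. ¬(a → (a ∧ b)), w0
5. a, w0
6. ¬(a ∧ b), w0
7. ¬b, w0
8. ¬((a → b) ∨ (b → a)), w1
9. ¬(a → b), w1
10. ¬(b → a), w1
11. a, w1
12. ¬b, w1
13. b, w1
14. ¬a, w1
Accessibility: w0Rw0, w0Rw1, w1Rw1
Branch closes: b and ¬b both at w1.
All branches of the negation close; one closing branch shown above.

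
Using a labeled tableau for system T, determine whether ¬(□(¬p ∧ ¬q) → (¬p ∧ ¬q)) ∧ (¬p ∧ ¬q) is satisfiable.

No, unsatisfiable

1. ¬(□(¬p ∧ ¬q) → (¬p ∧ ¬q)) ∧ (¬p ∧ ¬q), 0
2. ¬(□(¬p ∧ ¬q) → (¬p ∧ ¬q)), 0
3. ¬p ∧ ¬q, 0
4. □(¬p ∧ ¬q), 0
5. ¬(¬p ∧ ¬q), 0
6. ¬p, 0
7. ¬q, 0
8. q, 0
Accessibility: 0R0
Branch closes: q and ¬q both at 0.
(One branch shown.) All branches close.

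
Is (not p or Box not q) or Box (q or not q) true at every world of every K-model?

Yes, valid

Tableau for the negation not ((not p or Box not q) or Box (q or not q)):
1. not ((not p or Box not q) or Box (q or not q)), 0
2. not (not p or Box not q), 0
3. not Box (q or not q), 0
4. p, 0
5. not Box not q, 0
6. not (q or not q), 1
7. not q, 1
8. q, 1
Accessibility: 0R1
Branch closes: q and not q both at 1.
Every branch of the negation's tableau closes; the branch above is one of them.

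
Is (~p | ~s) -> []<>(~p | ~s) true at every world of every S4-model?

Tableau for the negation ~((~p | ~s) -> []<>(~p | ~s)):
1. ~((~p | ~s) -> []<>(~p | ~s)), 0
2. ~p | ~s, 0
3. ~[]<>(~p | ~s), 0
4. ~s, 0
5. ~<>(~p | ~s), 1
6. ~(~p | ~s), 1
7. p, 1
8. s, 1
Accessibility: 0R0, 0R1, 1R1
The negation has an open branch (countermodel exists).

Invalid (countermodel exists)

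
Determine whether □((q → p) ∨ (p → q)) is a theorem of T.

Tableau for the negation ¬□((q → p) ∨ (p → q)):
1. ¬□((q → p) ∨ (p → q)), w0
2. ¬((q → p) ∨ (p → q)), w1
3. ¬(q → p), w1
4. ¬(p → q), w1
5. q, w1
6. ¬p, w1
7. p, w1
8. ¬q, w1
Accessibility: w0Rw0, w0Rw1, w1Rw1
Branch closes: p and ¬p both at w1.
Every branch of the negation's tableau closes; the branch above is one of them.

Valid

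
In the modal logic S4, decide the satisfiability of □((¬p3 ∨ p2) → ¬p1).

Yes, satisfiable

1. □((¬p3 ∨ p2) → ¬p1), 0
2. (¬p3 ∨ p2) → ¬p1, 0
3. ¬p1, 0
Accessibility: 0R0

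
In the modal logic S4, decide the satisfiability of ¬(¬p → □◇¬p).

Yes, satisfiable

1. ¬(¬p → □◇¬p), 0
2. ¬p, 0
3. ¬□◇¬p, 0
4. ¬◇¬p, 1
5. p, 1
Accessibility: 0R0, 0R1, 1R1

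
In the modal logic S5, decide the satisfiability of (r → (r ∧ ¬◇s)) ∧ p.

1. (r → (r ∧ ¬◇s)) ∧ p, 0
2. r → (r ∧ ¬◇s), 0
3. p, 0
4. r ∧ ¬◇s, 0
5. r, 0
6. ¬◇s, 0
7. ¬s, 0
Accessibility: 0R0

Yes, satisfiable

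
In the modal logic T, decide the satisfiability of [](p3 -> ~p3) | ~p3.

Satisfiable

1. [](p3 -> ~p3) | ~p3, 0
2. ~p3, 0   [|-rule on 1 (branches; this branch)]
Accessibility: 0R0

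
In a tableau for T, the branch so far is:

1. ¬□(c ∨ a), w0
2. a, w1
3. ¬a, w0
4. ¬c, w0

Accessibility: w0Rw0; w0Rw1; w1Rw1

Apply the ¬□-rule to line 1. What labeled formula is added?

a fresh world w2 with w0Rw2, and ¬(c ∨ a) at w2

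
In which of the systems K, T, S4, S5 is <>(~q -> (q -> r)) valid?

K-tableau for the negation ~<>(~q -> (q -> r)):
1. ~<>(~q -> (q -> r)), 0
Complete open branch: countermodel on a K-frame, so not valid in K.
T-tableau for the negation ~<>(~q -> (q -> r)):
1. ~<>(~q -> (q -> r)), 0
2. ~(~q -> (q -> r)), 0
3. ~q, 0
4. ~(q -> r), 0
5. q, 0
6. ~r, 0
Accessibility: 0R0
Branch closes: q and ~q both at 0.
Every branch closes (one shown): valid in T, hence also in S4, S5 (every theorem of T is a theorem of S4 and S5).

T, S4, S5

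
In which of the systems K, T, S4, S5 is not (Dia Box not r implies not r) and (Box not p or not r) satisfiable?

S4-tableau for the formula:
1. not (Dia Box not r implies not r) and (Box not p or not r), u
2. not (Dia Box not r implies not r), u   [and-rule on 1]
3. Box not p or not r, u   [and-rule on 1]
4. Dia Box not r, u   [neg-implies-rule on 2]
5. r, u   [neg-implies-rule on 2]
6. Box not p, u   [or-rule on 3 (branches; this branch)]
7. not p, u   [Box-rule on 6 via uRu]
8. Box not r, v   [Dia-rule on 4: fresh world v, uRv]
9. not p, v   [Box-rule on 6 via uRv]
10. not r, v   [Box-rule on 8 via vRv]
Accessibility: uRu, uRv, vRv
Complete open branch: satisfiable in S4, hence also in K, T (this S4-model is also a K-model and a T-model).
S5-tableau for the formula:
1. not (Dia Box not r implies not r) and (Box not p or not r), u
2. not (Dia Box not r implies not r), u   [and-rule on 1]
3. Box not p or not r, u   [and-rule on 1]
4. Dia Box not r, u   [neg-implies-rule on 2]
5. r, u   [neg-implies-rule on 2]
6. Box not p, u   [or-rule on 3 (branches; this branch)]
7. not p, u   [Box-rule on 6 via uRu]
8. Box not r, v   [Dia-rule on 4: fresh world v, uRv]
9. not p, v   [Box-rule on 6 via uRv]
10. not r, u   [Box-rule on 8 via vRu]
Accessibility: uRu, uRv, vRu, vRv
Branch closes: r and not r both at u.
Every branch closes (one shown): unsatisfiable in S5.

K, T, S4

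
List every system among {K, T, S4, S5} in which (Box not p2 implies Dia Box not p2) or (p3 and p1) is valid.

K-tableau for the negation not ((Box not p2 implies Dia Box not p2) or (p3 and p1)):
1. not ((Box not p2 implies Dia Box not p2) or (p3 and p1)), 0
2. not (Box not p2 implies Dia Box not p2), 0   [neg-or-rule on 1]
3. not (p3 and p1), 0   [neg-or-rule on 1]
4. Box not p2, 0   [neg-implies-rule on 2]
5. not Dia Box not p2, 0   [neg-implies-rule on 2]
6. not p1, 0   [neg-and-rule on 3 (branches; this branch)]
Complete open branch: countermodel on a K-frame, so not valid in K.
T-tableau for the negation not ((Box not p2 implies Dia Box not p2) or (p3 and p1)):
1. not ((Box not p2 implies Dia Box not p2) or (p3 and p1)), 0
2. not (Box not p2 implies Dia Box not p2), 0   [neg-or-rule on 1]
3. not (p3 and p1), 0   [neg-or-rule on 1]
4. Box not p2, 0   [neg-implies-rule on 2]
5. not Dia Box not p2, 0   [neg-implies-rule on 2]
6. not p2, 0   [Box-rule on 4 via 0R0]
7. not Box not p2, 0   [neg-Dia-rule on 5 via 0R0]
8. not p1, 0   [neg-and-rule on 3 (branches; this branch)]
9. p2, 1   [neg-Box-rule on 7: fresh world 1, 0R1]
10. not p2, 1   [Box-rule on 4 via 0R1]
Accessibility: 0R0, 0R1, 1R1
Branch closes: p2 and not p2 both at 1.
Every branch closes (one shown): valid in T, hence also in S4, S5 (every theorem of T is a theorem of S4 and S5).

T, S4, S5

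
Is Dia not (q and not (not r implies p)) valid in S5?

Tableau for the negation not Dia not (q and not (not r implies p)):
1. not Dia not (q and not (not r implies p)), u
2. q and not (not r implies p), u
3. q, u
4. not (not r implies p), u
5. not r, u
6. not p, u
Accessibility: uRu
The negation has an open branch (countermodel exists).

No, not valid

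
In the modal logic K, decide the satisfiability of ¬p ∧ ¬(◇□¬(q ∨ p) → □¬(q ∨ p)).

Yes, satisfiable

1. ¬p ∧ ¬(◇□¬(q ∨ p) → □¬(q ∨ p)), u
2. ¬p, u
3. ¬(◇□¬(q ∨ p) → □¬(q ∨ p)), u
4. ◇□¬(q ∨ p), u
5. ¬□¬(q ∨ p), u
6. □¬(q ∨ p), v
7. q ∨ p, w
8. p, w
Accessibility: uRv, uRw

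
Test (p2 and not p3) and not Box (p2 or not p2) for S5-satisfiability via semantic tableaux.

Unsatisfiable

1. (p2 and not p3) and not Box (p2 or not p2), w0
2. p2 and not p3, w0
3. not Box (p2 or not p2), w0
4. p2, w0
5. not p3, w0
6. not (p2 or not p2), w1
7. not p2, w1
8. p2, w1
Accessibility: w0Rw0, w0Rw1, w1Rw0, w1Rw1
Branch closes: p2 and not p2 both at w1.
Every branch closes; the branch above is one of them.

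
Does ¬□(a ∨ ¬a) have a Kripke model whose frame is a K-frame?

Unsatisfiable

1. ¬□(a ∨ ¬a), u
2. ¬(a ∨ ¬a), v
3. ¬a, v
4. a, v
Accessibility: uRv
Branch closes: a and ¬a both at v.
(One branch shown.) All branches close.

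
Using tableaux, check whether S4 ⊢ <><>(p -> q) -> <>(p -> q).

Valid in S4

Tableau for the negation ~(<><>(p -> q) -> <>(p -> q)):
1. ~(<><>(p -> q) -> <>(p -> q)), w0
2. <><>(p -> q), w0   [~->-rule on 1]
3. ~<>(p -> q), w0   [~->-rule on 1]
4. ~(p -> q), w0   [~<>-rule on 3 via w0Rw0]
5. p, w0   [~->-rule on 4]
6. ~q, w0   [~->-rule on 4]
7. <>(p -> q), w1   [<>-rule on 2: fresh world w1, w0Rw1]
8. ~(p -> q), w1   [~<>-rule on 3 via w0Rw1]
9. p, w1   [~->-rule on 8]
10. ~q, w1   [~->-rule on 8]
11. p -> q, w2   [<>-rule on 7: fresh world w2, w1Rw2]
12. ~(p -> q), w2   [~<>-rule on 3 via w0Rw2]
13. p, w2   [~->-rule on 12]
14. ~q, w2   [~->-rule on 12]
15. q, w2   [->-rule on 11 (branches; this branch)]
Accessibility: w0Rw0, w0Rw1, w0Rw2, w1Rw1, w1Rw2, w2Rw2
Branch closes: q and ~q both at w2.
All branches of the negation close; one closing branch shown above.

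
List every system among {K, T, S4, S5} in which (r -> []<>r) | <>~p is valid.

S5

S5-tableau for the negation ~((r -> []<>r) | <>~p):
1. ~((r -> []<>r) | <>~p), u
2. ~(r -> []<>r), u   [~|-rule on 1]
3. ~<>~p, u   [~|-rule on 1]
4. r, u   [~->-rule on 2]
5. ~[]<>r, u   [~->-rule on 2]
6. p, u   [~<>-rule on 3 via uRu]
7. ~<>r, v   [~[]-rule on 5: fresh world v, uRv]
8. p, v   [~<>-rule on 3 via uRv]
9. ~r, u   [~<>-rule on 7 via vRu]
Accessibility: uRu, uRv, vRu, vRv
Branch closes: r and ~r both at u.
Every branch closes (one shown): valid in S5.
S4-tableau for the negation ~((r -> []<>r) | <>~p):
1. ~((r -> []<>r) | <>~p), u
2. ~(r -> []<>r), u   [~|-rule on 1]
3. ~<>~p, u   [~|-rule on 1]
4. r, u   [~->-rule on 2]
5. ~[]<>r, u   [~->-rule on 2]
6. p, u   [~<>-rule on 3 via uRu]
7. ~<>r, v   [~[]-rule on 5: fresh world v, uRv]
8. p, v   [~<>-rule on 3 via uRv]
9. ~r, v   [~<>-rule on 7 via vRv]
Accessibility: uRu, uRv, vRv
Complete open branch: countermodel on an S4-frame, so not valid in S4, nor in K, T (the same frame is also a K-frame and a T-frame).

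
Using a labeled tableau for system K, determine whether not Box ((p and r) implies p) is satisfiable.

1. not Box ((p and r) implies p), w0
2. not ((p and r) implies p), w1   [neg-Box-rule on 1: fresh world w1, w0Rw1]
3. p and r, w1   [neg-implies-rule on 2]
4. not p, w1   [neg-implies-rule on 2]
5. p, w1   [and-rule on 3]
6. r, w1   [and-rule on 3]
Accessibility: w0Rw1
Branch closes: p and not p both at w1.
All branches of the tableau close; one closing branch shown above.

Unsatisfiable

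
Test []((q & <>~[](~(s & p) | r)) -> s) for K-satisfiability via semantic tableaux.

Satisfiable

1. []((q & <>~[](~(s & p) | r)) -> s), w0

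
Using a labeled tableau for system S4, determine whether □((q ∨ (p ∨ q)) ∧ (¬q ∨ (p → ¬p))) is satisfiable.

Satisfiable

1. □((q ∨ (p ∨ q)) ∧ (¬q ∨ (p → ¬p))), w0
2. (q ∨ (p ∨ q)) ∧ (¬q ∨ (p → ¬p)), w0   [□-rule on 1 via w0Rw0]
3. q ∨ (p ∨ q), w0   [∧-rule on 2]
4. ¬q ∨ (p → ¬p), w0   [∧-rule on 2]
5. p ∨ q, w0   [∨-rule on 3 (branches; this branch)]
6. p → ¬p, w0   [∨-rule on 4 (branches; this branch)]
7. q, w0   [∨-rule on 5 (branches; this branch)]
8. ¬p, w0   [→-rule on 6 (branches; this branch)]
Accessibility: w0Rw0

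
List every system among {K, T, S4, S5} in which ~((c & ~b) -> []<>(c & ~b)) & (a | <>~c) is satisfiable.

S4-tableau for the formula:
1. ~((c & ~b) -> []<>(c & ~b)) & (a | <>~c), u
2. ~((c & ~b) -> []<>(c & ~b)), u
3. a | <>~c, u
4. c & ~b, u
5. ~[]<>(c & ~b), u
6. c, u
7. ~b, u
8. <>~c, u
9. ~<>(c & ~b), v
10. ~(c & ~b), v
11. b, v
12. ~c, w
Accessibility: uRu, uRv, uRw, vRv, wRw
Complete open branch: satisfiable in S4, hence also in K, T (this S4-model is also a K-model and a T-model).
S5-tableau for the formula:
1. ~((c & ~b) -> []<>(c & ~b)) & (a | <>~c), u
2. ~((c & ~b) -> []<>(c & ~b)), u
3. a | <>~c, u
4. c & ~b, u
5. ~[]<>(c & ~b), u
6. c, u
7. ~b, u
8. <>~c, u
9. ~<>(c & ~b), v
10. ~(c & ~b), u
11. ~(c & ~b), v
12. b, u
Accessibility: uRu, uRv, vRu, vRv
Branch closes: b and ~b both at u.
Every branch closes (one shown): unsatisfiable in S5.

K, T, S4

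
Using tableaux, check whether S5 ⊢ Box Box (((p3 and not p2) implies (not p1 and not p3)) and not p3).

Tableau for the negation not Box Box (((p3 and not p2) implies (not p1 and not p3)) and not p3):
1. not Box Box (((p3 and not p2) implies (not p1 and not p3)) and not p3), w0
2. not Box (((p3 and not p2) implies (not p1 and not p3)) and not p3), w1
3. not (((p3 and not p2) implies (not p1 and not p3)) and not p3), w2
4. p3, w2
Accessibility: w0Rw0, w0Rw1, w0Rw2, w1Rw0, w1Rw1, w1Rw2, w2Rw0, w2Rw1, w2Rw2
The negation has an open branch (countermodel exists).

No, not valid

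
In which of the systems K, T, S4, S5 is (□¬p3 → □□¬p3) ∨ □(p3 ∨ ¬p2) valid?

S4-tableau for the negation ¬((□¬p3 → □□¬p3) ∨ □(p3 ∨ ¬p2)):
1. ¬((□¬p3 → □□¬p3) ∨ □(p3 ∨ ¬p2)), w0
2. ¬(□¬p3 → □□¬p3), w0
3. ¬□(p3 ∨ ¬p2), w0
4. □¬p3, w0
5. ¬□□¬p3, w0
6. ¬p3, w0
7. ¬(p3 ∨ ¬p2), w1
8. ¬p3, w1
9. p2, w1
10. ¬□¬p3, w2
11. ¬p3, w2
12. p3, w3
13. ¬p3, w3
Accessibility: w0Rw0, w0Rw1, w0Rw2, w0Rw3, w1Rw1, w2Rw2, w2Rw3, w3Rw3
Branch closes: p3 and ¬p3 both at w3.
Every branch closes (one shown): valid in S4, hence also in S5 (every theorem of S4 is a theorem of S5).
T-tableau for the negation ¬((□¬p3 → □□¬p3) ∨ □(p3 ∨ ¬p2)):
1. ¬((□¬p3 → □□¬p3) ∨ □(p3 ∨ ¬p2)), w0
2. ¬(□¬p3 → □□¬p3), w0
3. ¬□(p3 ∨ ¬p2), w0
4. □¬p3, w0
5. ¬□□¬p3, w0
6. ¬p3, w0
7. ¬(p3 ∨ ¬p2), w1
8. ¬p3, w1
9. p2, w1
10. ¬□¬p3, w2
11. ¬p3, w2
12. p3, w3
Accessibility: w0Rw0, w0Rw1, w0Rw2, w1Rw1, w2Rw2, w2Rw3, w3Rw3
Complete open branch: countermodel on a T-frame, so not valid in T, nor in K (the same frame is also a K-frame).

S4, S5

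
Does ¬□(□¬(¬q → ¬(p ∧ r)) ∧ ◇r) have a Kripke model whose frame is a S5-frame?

Yes, satisfiable

1. ¬□(□¬(¬q → ¬(p ∧ r)) ∧ ◇r), w0
2. ¬(□¬(¬q → ¬(p ∧ r)) ∧ ◇r), w1
3. ¬◇r, w1
4. ¬r, w0
5. ¬r, w1
Accessibility: w0Rw0, w0Rw1, w1Rw0, w1Rw1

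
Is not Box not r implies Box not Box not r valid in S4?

Invalid (countermodel exists)

Tableau for the negation not (not Box not r implies Box not Box not r):
1. not (not Box not r implies Box not Box not r), w0
2. not Box not r, w0
3. not Box not Box not r, w0
4. r, w1
5. Box not r, w2
6. not r, w2
Accessibility: w0Rw0, w0Rw1, w0Rw2, w1Rw1, w2Rw2
The negation has an open branch (countermodel exists).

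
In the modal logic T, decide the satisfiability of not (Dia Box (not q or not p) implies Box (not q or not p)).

1. not (Dia Box (not q or not p) implies Box (not q or not p)), u
2. Dia Box (not q or not p), u
3. not Box (not q or not p), u
4. Box (not q or not p), v
5. not q or not p, v
6. not p, v
7. not (not q or not p), w
8. q, w
9. p, w
Accessibility: uRu, uRv, uRw, vRv, wRw

Yes, satisfiable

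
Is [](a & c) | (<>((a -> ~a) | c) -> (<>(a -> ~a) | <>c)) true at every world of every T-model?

Valid

Tableau for the negation ~([](a & c) | (<>((a -> ~a) | c) -> (<>(a -> ~a) | <>c))):
1. ~([](a & c) | (<>((a -> ~a) | c) -> (<>(a -> ~a) | <>c))), w0
2. ~[](a & c), w0   [~|-rule on 1]
3. ~(<>((a -> ~a) | c) -> (<>(a -> ~a) | <>c)), w0   [~|-rule on 1]
4. <>((a -> ~a) | c), w0   [~->-rule on 3]
5. ~(<>(a -> ~a) | <>c), w0   [~->-rule on 3]
6. ~<>(a -> ~a), w0   [~|-rule on 5]
7. ~<>c, w0   [~|-rule on 5]
8. ~(a -> ~a), w0   [~<>-rule on 6 via w0Rw0]
9. a, w0   [~->-rule on 8]
10. ~c, w0   [~<>-rule on 7 via w0Rw0]
11. ~(a & c), w1   [~[]-rule on 2: fresh world w1, w0Rw1]
12. ~(a -> ~a), w1   [~<>-rule on 6 via w0Rw1]
13. a, w1   [~->-rule on 12]
14. ~c, w1   [~<>-rule on 7 via w0Rw1]
15. (a -> ~a) | c, w2   [<>-rule on 4: fresh world w2, w0Rw2]
16. ~(a -> ~a), w2   [~<>-rule on 6 via w0Rw2]
17. a, w2   [~->-rule on 16]
18. ~c, w2   [~<>-rule on 7 via w0Rw2]
19. a -> ~a, w2   [|-rule on 15 (branches; this branch)]
20. ~a, w2   [->-rule on 19 (branches; this branch)]
Accessibility: w0Rw0, w0Rw1, w0Rw2, w1Rw1, w2Rw2
Branch closes: a and ~a both at w2.
All branches of the negation close; one closing branch shown above.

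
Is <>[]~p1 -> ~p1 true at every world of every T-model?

No, not valid

Tableau for the negation ~(<>[]~p1 -> ~p1):
1. ~(<>[]~p1 -> ~p1), u
2. <>[]~p1, u
3. p1, u
4. []~p1, v
5. ~p1, v
Accessibility: uRu, uRv, vRv
The negation has an open branch (countermodel exists).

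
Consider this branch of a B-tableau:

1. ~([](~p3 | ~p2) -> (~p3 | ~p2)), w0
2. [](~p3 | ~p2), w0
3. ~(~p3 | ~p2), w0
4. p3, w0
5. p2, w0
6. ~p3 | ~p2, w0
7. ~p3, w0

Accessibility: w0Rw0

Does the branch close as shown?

Both p3 and ~p3 appear at w0.

Yes, closed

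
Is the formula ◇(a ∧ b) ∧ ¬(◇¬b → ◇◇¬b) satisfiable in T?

1. ◇(a ∧ b) ∧ ¬(◇¬b → ◇◇¬b), w0
2. ◇(a ∧ b), w0
3. ¬(◇¬b → ◇◇¬b), w0
4. ◇¬b, w0
5. ¬◇◇¬b, w0
6. ¬◇¬b, w0
7. b, w0
8. a ∧ b, w1
9. a, w1
10. b, w1
11. ¬◇¬b, w1
12. ¬b, w2
13. ¬◇¬b, w2
14. b, w2
Accessibility: w0Rw0, w0Rw1, w0Rw2, w1Rw1, w2Rw2
Branch closes: b and ¬b both at w2.
Every branch closes; the branch above is one of them.

Unsatisfiable (every branch closes)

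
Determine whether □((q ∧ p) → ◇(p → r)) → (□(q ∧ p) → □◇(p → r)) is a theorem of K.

Yes, valid

Tableau for the negation ¬(□((q ∧ p) → ◇(p → r)) → (□(q ∧ p) → □◇(p → r))):
1. ¬(□((q ∧ p) → ◇(p → r)) → (□(q ∧ p) → □◇(p → r))), w0
2. □((q ∧ p) → ◇(p → r)), w0
3. ¬(□(q ∧ p) → □◇(p → r)), w0
4. □(q ∧ p), w0
5. ¬□◇(p → r), w0
6. ¬◇(p → r), w1
7. (q ∧ p) → ◇(p → r), w1
8. q ∧ p, w1
9. q, w1
10. p, w1
11. ◇(p → r), w1
12. p → r, w2
13. ¬(p → r), w2
14. p, w2
15. ¬r, w2
16. r, w2
Accessibility: w0Rw1, w1Rw2
Branch closes: r and ¬r both at w2.
Every branch of the negation's tableau closes; the branch above is one of them.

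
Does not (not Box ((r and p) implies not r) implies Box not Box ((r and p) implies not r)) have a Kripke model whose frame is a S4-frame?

1. not (not Box ((r and p) implies not r) implies Box not Box ((r and p) implies not r)), w0
2. not Box ((r and p) implies not r), w0   [neg-implies-rule on 1]
3. not Box not Box ((r and p) implies not r), w0   [neg-implies-rule on 1]
4. not ((r and p) implies not r), w1   [neg-Box-rule on 2: fresh world w1, w0Rw1]
5. r and p, w1   [neg-implies-rule on 4]
6. r, w1   [neg-implies-rule on 4]
7. p, w1   [and-rule on 5]
8. Box ((r and p) implies not r), w2   [neg-Box-rule on 3: fresh world w2, w0Rw2]
9. (r and p) implies not r, w2   [Box-rule on 8 via w2Rw2]
10. not r, w2   [implies-rule on 9 (branches; this branch)]
Accessibility: w0Rw0, w0Rw1, w0Rw2, w1Rw1, w2Rw2

Satisfiable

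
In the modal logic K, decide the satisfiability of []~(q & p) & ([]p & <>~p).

Unsatisfiable (every branch closes)

1. []~(q & p) & ([]p & <>~p), 0
2. []~(q & p), 0
3. []p & <>~p, 0
4. []p, 0
5. <>~p, 0
6. ~p, 1
7. ~(q & p), 1
8. p, 1
Accessibility: 0R1
Branch closes: p and ~p both at 1.
Every branch closes; the branch above is one of them.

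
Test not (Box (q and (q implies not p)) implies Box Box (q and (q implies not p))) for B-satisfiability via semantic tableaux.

1. not (Box (q and (q implies not p)) implies Box Box (q and (q implies not p))), 0
2. Box (q and (q implies not p)), 0   [neg-implies-rule on 1]
3. not Box Box (q and (q implies not p)), 0   [neg-implies-rule on 1]
4. q and (q implies not p), 0   [Box-rule on 2 via 0R0]
5. q, 0   [and-rule on 4]
6. q implies not p, 0   [and-rule on 4]
7. not p, 0   [implies-rule on 6 (branches; this branch)]
8. not Box (q and (q implies not p)), 1   [neg-Box-rule on 3: fresh world 1, 0R1]
9. q and (q implies not p), 1   [Box-rule on 2 via 0R1]
10. q, 1   [and-rule on 9]
11. q implies not p, 1   [and-rule on 9]
12. not p, 1   [implies-rule on 11 (branches; this branch)]
13. not (q and (q implies not p)), 2   [neg-Box-rule on 8: fresh world 2, 1R2]
14. not (q implies not p), 2   [neg-and-rule on 13 (branches; this branch)]
15. q, 2   [neg-implies-rule on 14]
16. p, 2   [neg-implies-rule on 14]
Accessibility: 0R0, 0R1, 1R0, 1R1, 1R2, 2R1, 2R2

Satisfiable (open branch found)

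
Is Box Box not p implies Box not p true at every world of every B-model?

Tableau for the negation not (Box Box not p implies Box not p):
1. not (Box Box not p implies Box not p), w0
2. Box Box not p, w0
3. not Box not p, w0
4. Box not p, w0
5. not p, w0
6. p, w1
7. Box not p, w1
8. not p, w1
Accessibility: w0Rw0, w0Rw1, w1Rw0, w1Rw1
Branch closes: p and not p both at w1.
Every branch of the negation's tableau closes; the branch above is one of them.

Valid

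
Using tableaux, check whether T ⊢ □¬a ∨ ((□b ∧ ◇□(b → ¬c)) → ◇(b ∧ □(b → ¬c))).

Valid

Tableau for the negation ¬(□¬a ∨ ((□b ∧ ◇□(b → ¬c)) → ◇(b ∧ □(b → ¬c)))):
1. ¬(□¬a ∨ ((□b ∧ ◇□(b → ¬c)) → ◇(b ∧ □(b → ¬c)))), w0
2. ¬□¬a, w0
3. ¬((□b ∧ ◇□(b → ¬c)) → ◇(b ∧ □(b → ¬c))), w0
4. □b ∧ ◇□(b → ¬c), w0
5. ¬◇(b ∧ □(b → ¬c)), w0
6. □b, w0
7. ◇□(b → ¬c), w0
8. ¬(b ∧ □(b → ¬c)), w0
9. b, w0
10. ¬□(b → ¬c), w0
11. a, w1
12. ¬(b ∧ □(b → ¬c)), w1
13. b, w1
14. ¬□(b → ¬c), w1
15. □(b → ¬c), w2
16. ¬(b ∧ □(b → ¬c)), w2
17. b, w2
18. b → ¬c, w2
19. ¬□(b → ¬c), w2
20. ¬c, w2
21. ¬(b → ¬c), w3
22. b, w3
23. c, w3
24. ¬(b ∧ □(b → ¬c)), w3
25. ¬□(b → ¬c), w3
26. ¬(b → ¬c), w4
27. b, w4
28. c, w4
29. ¬(b → ¬c), w5
30. b, w5
31. c, w5
32. b → ¬c, w5
33. ¬c, w5
Accessibility: w0Rw0, w0Rw1, w0Rw2, w0Rw3, w1Rw1, w1Rw4, w2Rw2, w2Rw5, w3Rw3, w4Rw4, w5Rw5
Branch closes: c and ¬c both at w5.
All branches of the negation close; one closing branch shown above.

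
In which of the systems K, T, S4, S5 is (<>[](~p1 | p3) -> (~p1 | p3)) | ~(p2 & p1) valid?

S5

S5-tableau for the negation ~((<>[](~p1 | p3) -> (~p1 | p3)) | ~(p2 & p1)):
1. ~((<>[](~p1 | p3) -> (~p1 | p3)) | ~(p2 & p1)), 0
2. ~(<>[](~p1 | p3) -> (~p1 | p3)), 0   [~|-rule on 1]
3. p2 & p1, 0   [~|-rule on 1]
4. <>[](~p1 | p3), 0   [~->-rule on 2]
5. ~(~p1 | p3), 0   [~->-rule on 2]
6. p2, 0   [&-rule on 3]
7. p1, 0   [&-rule on 3]
8. ~p3, 0   [~|-rule on 5]
9. [](~p1 | p3), 1   [<>-rule on 4: fresh world 1, 0R1]
10. ~p1 | p3, 0   [[]-rule on 9 via 1R0]
11. ~p1 | p3, 1   [[]-rule on 9 via 1R1]
12. p3, 0   [|-rule on 10 (branches; this branch)]
Accessibility: 0R0, 0R1, 1R0, 1R1
Branch closes: p3 and ~p3 both at 0.
Every branch closes (one shown): valid in S5.
S4-tableau for the negation ~((<>[](~p1 | p3) -> (~p1 | p3)) | ~(p2 & p1)):
1. ~((<>[](~p1 | p3) -> (~p1 | p3)) | ~(p2 & p1)), 0
2. ~(<>[](~p1 | p3) -> (~p1 | p3)), 0   [~|-rule on 1]
3. p2 & p1, 0   [~|-rule on 1]
4. <>[](~p1 | p3), 0   [~->-rule on 2]
5. ~(~p1 | p3), 0   [~->-rule on 2]
6. p2, 0   [&-rule on 3]
7. p1, 0   [&-rule on 3]
8. ~p3, 0   [~|-rule on 5]
9. [](~p1 | p3), 1   [<>-rule on 4: fresh world 1, 0R1]
10. ~p1 | p3, 1   [[]-rule on 9 via 1R1]
11. p3, 1   [|-rule on 10 (branches; this branch)]
Accessibility: 0R0, 0R1, 1R1
Complete open branch: countermodel on an S4-frame, so not valid in S4, nor in K, T (the same frame is also a K-frame and a T-frame).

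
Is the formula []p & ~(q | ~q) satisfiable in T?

Unsatisfiable

1. []p & ~(q | ~q), u
2. []p, u   [&-rule on 1]
3. ~(q | ~q), u   [&-rule on 1]
4. ~q, u   [~|-rule on 3]
5. q, u   [~|-rule on 3]
Accessibility: uRu
Branch closes: q and ~q both at u.
All branches of the tableau close; one closing branch shown above.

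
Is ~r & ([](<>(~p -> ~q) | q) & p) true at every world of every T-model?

Tableau for the negation ~(~r & ([](<>(~p -> ~q) | q) & p)):
1. ~(~r & ([](<>(~p -> ~q) | q) & p)), u
2. ~([](<>(~p -> ~q) | q) & p), u
3. ~p, u
Accessibility: uRu
The negation has an open branch (countermodel exists).

No, not valid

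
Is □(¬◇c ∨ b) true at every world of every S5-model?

Invalid (countermodel exists)

Tableau for the negation ¬□(¬◇c ∨ b):
1. ¬□(¬◇c ∨ b), w0
2. ¬(¬◇c ∨ b), w1   [¬□-rule on 1: fresh world w1, w0Rw1]
3. ◇c, w1   [¬∨-rule on 2]
4. ¬b, w1   [¬∨-rule on 2]
5. c, w2   [◇-rule on 3: fresh world w2, w1Rw2]
Accessibility: w0Rw0, w0Rw1, w0Rw2, w1Rw0, w1Rw1, w1Rw2, w2Rw0, w2Rw1, w2Rw2
The negation has an open branch (countermodel exists).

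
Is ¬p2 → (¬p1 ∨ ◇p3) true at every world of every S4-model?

Tableau for the negation ¬(¬p2 → (¬p1 ∨ ◇p3)):
1. ¬(¬p2 → (¬p1 ∨ ◇p3)), w0
2. ¬p2, w0   [¬→-rule on 1]
3. ¬(¬p1 ∨ ◇p3), w0   [¬→-rule on 1]
4. p1, w0   [¬∨-rule on 3]
5. ¬◇p3, w0   [¬∨-rule on 3]
6. ¬p3, w0   [¬◇-rule on 5 via w0Rw0]
Accessibility: w0Rw0
The negation has an open branch (countermodel exists).

Not valid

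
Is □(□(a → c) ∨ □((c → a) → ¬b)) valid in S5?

Not valid

Tableau for the negation ¬□(□(a → c) ∨ □((c → a) → ¬b)):
1. ¬□(□(a → c) ∨ □((c → a) → ¬b)), u
2. ¬(□(a → c) ∨ □((c → a) → ¬b)), v
3. ¬□(a → c), v
4. ¬□((c → a) → ¬b), v
5. ¬(a → c), w
6. a, w
7. ¬c, w
8. ¬((c → a) → ¬b), x
9. c → a, x
10. b, x
11. a, x
Accessibility: uRu, uRv, uRw, uRx, vRu, vRv, vRw, vRx, wRu, wRv, wRw, wRx, xRu, xRv, xRw, xRx
The negation has an open branch (countermodel exists).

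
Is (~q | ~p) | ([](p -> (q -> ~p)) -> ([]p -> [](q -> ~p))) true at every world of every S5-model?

Tableau for the negation ~((~q | ~p) | ([](p -> (q -> ~p)) -> ([]p -> [](q -> ~p)))):
1. ~((~q | ~p) | ([](p -> (q -> ~p)) -> ([]p -> [](q -> ~p)))), w0
2. ~(~q | ~p), w0   [~|-rule on 1]
3. ~([](p -> (q -> ~p)) -> ([]p -> [](q -> ~p))), w0   [~|-rule on 1]
4. q, w0   [~|-rule on 2]
5. p, w0   [~|-rule on 2]
6. [](p -> (q -> ~p)), w0   [~->-rule on 3]
7. ~([]p -> [](q -> ~p)), w0   [~->-rule on 3]
8. []p, w0   [~->-rule on 7]
9. ~[](q -> ~p), w0   [~->-rule on 7]
10. p -> (q -> ~p), w0   [[]-rule on 6 via w0Rw0]
11. q -> ~p, w0   [->-rule on 10 (branches; this branch)]
12. ~p, w0   [->-rule on 11 (branches; this branch)]
Accessibility: w0Rw0
Branch closes: p and ~p both at w0.
All branches of the negation close; one closing branch shown above.

Yes, valid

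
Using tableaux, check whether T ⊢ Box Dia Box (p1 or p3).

Tableau for the negation not Box Dia Box (p1 or p3):
1. not Box Dia Box (p1 or p3), u
2. not Dia Box (p1 or p3), v
3. not Box (p1 or p3), v
4. not (p1 or p3), w
5. not p1, w
6. not p3, w
7. not Box (p1 or p3), w
8. not (p1 or p3), x
9. not p1, x
10. not p3, x
Accessibility: uRu, uRv, vRv, vRw, wRw, wRx, xRx
The negation has an open branch (countermodel exists).

No, not valid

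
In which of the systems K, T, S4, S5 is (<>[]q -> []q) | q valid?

S5

S5-tableau for the negation ~((<>[]q -> []q) | q):
1. ~((<>[]q -> []q) | q), 0
2. ~(<>[]q -> []q), 0   [~|-rule on 1]
3. ~q, 0   [~|-rule on 1]
4. <>[]q, 0   [~->-rule on 2]
5. ~[]q, 0   [~->-rule on 2]
6. []q, 1   [<>-rule on 4: fresh world 1, 0R1]
7. q, 0   [[]-rule on 6 via 1R0]
Accessibility: 0R0, 0R1, 1R0, 1R1
Branch closes: q and ~q both at 0.
Every branch closes (one shown): valid in S5.
S4-tableau for the negation ~((<>[]q -> []q) | q):
1. ~((<>[]q -> []q) | q), 0
2. ~(<>[]q -> []q), 0   [~|-rule on 1]
3. ~q, 0   [~|-rule on 1]
4. <>[]q, 0   [~->-rule on 2]
5. ~[]q, 0   [~->-rule on 2]
6. []q, 1   [<>-rule on 4: fresh world 1, 0R1]
7. q, 1   [[]-rule on 6 via 1R1]
8. ~q, 2   [~[]-rule on 5: fresh world 2, 0R2]
Accessibility: 0R0, 0R1, 0R2, 1R1, 2R2
Complete open branch: countermodel on an S4-frame, so not valid in S4, nor in K, T (the same frame is also a K-frame and a T-frame).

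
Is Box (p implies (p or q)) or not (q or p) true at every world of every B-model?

Yes, valid

Tableau for the negation not (Box (p implies (p or q)) or not (q or p)):
1. not (Box (p implies (p or q)) or not (q or p)), u
2. not Box (p implies (p or q)), u
3. q or p, u
4. p, u
5. not (p implies (p or q)), v
6. p, v
7. not (p or q), v
8. not p, v
9. not q, v
Accessibility: uRu, uRv, vRu, vRv
Branch closes: p and not p both at v.
All branches of the negation close; one closing branch shown above.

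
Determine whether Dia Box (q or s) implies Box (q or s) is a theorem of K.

Invalid (countermodel exists)

Tableau for the negation not (Dia Box (q or s) implies Box (q or s)):
1. not (Dia Box (q or s) implies Box (q or s)), w0
2. Dia Box (q or s), w0
3. not Box (q or s), w0
4. Box (q or s), w1
5. not (q or s), w2
6. not q, w2
7. not s, w2
Accessibility: w0Rw1, w0Rw2
The negation has an open branch (countermodel exists).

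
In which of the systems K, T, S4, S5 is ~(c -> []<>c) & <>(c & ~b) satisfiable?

S5-tableau for the formula:
1. ~(c -> []<>c) & <>(c & ~b), u
2. ~(c -> []<>c), u
3. <>(c & ~b), u
4. c, u
5. ~[]<>c, u
6. c & ~b, v
7. c, v
8. ~b, v
9. ~<>c, w
10. ~c, u
Accessibility: uRu, uRv, uRw, vRu, vRv, vRw, wRu, wRv, wRw
Branch closes: c and ~c both at u.
Every branch closes (one shown): unsatisfiable in S5.
S4-tableau for the formula:
1. ~(c -> []<>c) & <>(c & ~b), u
2. ~(c -> []<>c), u
3. <>(c & ~b), u
4. c, u
5. ~[]<>c, u
6. c & ~b, v
7. c, v
8. ~b, v
9. ~<>c, w
10. ~c, w
Accessibility: uRu, uRv, uRw, vRv, wRw
Complete open branch: satisfiable in S4, hence also in K, T (this S4-model is also a K-model and a T-model).

K, T, S4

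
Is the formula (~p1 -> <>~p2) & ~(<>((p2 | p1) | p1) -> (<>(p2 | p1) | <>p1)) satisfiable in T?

1. (~p1 -> <>~p2) & ~(<>((p2 | p1) | p1) -> (<>(p2 | p1) | <>p1)), 0
2. ~p1 -> <>~p2, 0
3. ~(<>((p2 | p1) | p1) -> (<>(p2 | p1) | <>p1)), 0
4. <>((p2 | p1) | p1), 0
5. ~(<>(p2 | p1) | <>p1), 0
6. ~<>(p2 | p1), 0
7. ~<>p1, 0
8. ~(p2 | p1), 0
9. ~p2, 0
10. ~p1, 0
11. <>~p2, 0
12. (p2 | p1) | p1, 1
13. ~(p2 | p1), 1
14. ~p2, 1
15. ~p1, 1
16. p2 | p1, 1
17. p1, 1
Accessibility: 0R0, 0R1, 1R1
Branch closes: p1 and ~p1 both at 1.
(One branch shown.) All branches close.

No, unsatisfiable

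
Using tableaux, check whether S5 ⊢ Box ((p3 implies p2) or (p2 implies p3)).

Tableau for the negation not Box ((p3 implies p2) or (p2 implies p3)):
1. not Box ((p3 implies p2) or (p2 implies p3)), u
2. not ((p3 implies p2) or (p2 implies p3)), v
3. not (p3 implies p2), v
4. not (p2 implies p3), v
5. p3, v
6. not p2, v
7. p2, v
8. not p3, v
Accessibility: uRu, uRv, vRu, vRv
Branch closes: p2 and not p2 both at v.
All branches of the negation close; one closing branch shown above.

Yes, valid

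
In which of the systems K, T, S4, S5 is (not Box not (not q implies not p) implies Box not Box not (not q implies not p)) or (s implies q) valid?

S5

S5-tableau for the negation not ((not Box not (not q implies not p) implies Box not Box not (not q implies not p)) or (s implies q)):
1. not ((not Box not (not q implies not p) implies Box not Box not (not q implies not p)) or (s implies q)), w0
2. not (not Box not (not q implies not p) implies Box not Box not (not q implies not p)), w0   [neg-or-rule on 1]
3. not (s implies q), w0   [neg-or-rule on 1]
4. not Box not (not q implies not p), w0   [neg-implies-rule on 2]
5. not Box not Box not (not q implies not p), w0   [neg-implies-rule on 2]
6. s, w0   [neg-implies-rule on 3]
7. not q, w0   [neg-implies-rule on 3]
8. not q implies not p, w1   [neg-Box-rule on 4: fresh world w1, w0Rw1]
9. not p, w1   [implies-rule on 8 (branches; this branch)]
10. Box not (not q implies not p), w2   [neg-Box-rule on 5: fresh world w2, w0Rw2]
11. not (not q implies not p), w0   [Box-rule on 10 via w2Rw0]
12. p, w0   [neg-implies-rule on 11]
13. not (not q implies not p), w1   [Box-rule on 10 via w2Rw1]
14. not q, w1   [neg-implies-rule on 13]
15. p, w1   [neg-implies-rule on 13]
Accessibility: w0Rw0, w0Rw1, w0Rw2, w1Rw0, w1Rw1, w1Rw2, w2Rw0, w2Rw1, w2Rw2
Branch closes: p and not p both at w1.
Every branch closes (one shown): valid in S5.
S4-tableau for the negation not ((not Box not (not q implies not p) implies Box not Box not (not q implies not p)) or (s implies q)):
1. not ((not Box not (not q implies not p) implies Box not Box not (not q implies not p)) or (s implies q)), w0
2. not (not Box not (not q implies not p) implies Box not Box not (not q implies not p)), w0   [neg-or-rule on 1]
3. not (s implies q), w0   [neg-or-rule on 1]
4. not Box not (not q implies not p), w0   [neg-implies-rule on 2]
5. not Box not Box not (not q implies not p), w0   [neg-implies-rule on 2]
6. s, w0   [neg-implies-rule on 3]
7. not q, w0   [neg-implies-rule on 3]
8. not q implies not p, w1   [neg-Box-rule on 4: fresh world w1, w0Rw1]
9. not p, w1   [implies-rule on 8 (branches; this branch)]
10. Box not (not q implies not p), w2   [neg-Box-rule on 5: fresh world w2, w0Rw2]
11. not (not q implies not p), w2   [Box-rule on 10 via w2Rw2]
12. not q, w2   [neg-implies-rule on 11]
13. p, w2   [neg-implies-rule on 11]
Accessibility: w0Rw0, w0Rw1, w0Rw2, w1Rw1, w2Rw2
Complete open branch: countermodel on an S4-frame, so not valid in S4, nor in K, T (the same frame is also a K-frame and a T-frame).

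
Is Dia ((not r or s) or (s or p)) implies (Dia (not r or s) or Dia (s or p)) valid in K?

Valid

Tableau for the negation not (Dia ((not r or s) or (s or p)) implies (Dia (not r or s) or Dia (s or p))):
1. not (Dia ((not r or s) or (s or p)) implies (Dia (not r or s) or Dia (s or p))), u
2. Dia ((not r or s) or (s or p)), u
3. not (Dia (not r or s) or Dia (s or p)), u
4. not Dia (not r or s), u
5. not Dia (s or p), u
6. (not r or s) or (s or p), v
7. not (not r or s), v
8. r, v
9. not s, v
10. not (s or p), v
11. not p, v
12. s or p, v
13. p, v
Accessibility: uRv
Branch closes: p and not p both at v.
All branches of the negation close; one closing branch shown above.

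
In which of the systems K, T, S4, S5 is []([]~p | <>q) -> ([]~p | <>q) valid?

T-tableau for the negation ~([]([]~p | <>q) -> ([]~p | <>q)):
1. ~([]([]~p | <>q) -> ([]~p | <>q)), u
2. []([]~p | <>q), u
3. ~([]~p | <>q), u
4. ~[]~p, u
5. ~<>q, u
6. []~p | <>q, u
7. ~q, u
8. <>q, u
9. p, v
10. []~p | <>q, v
11. ~q, v
12. <>q, v
13. q, w
14. []~p | <>q, w
15. ~q, w
Accessibility: uRu, uRv, uRw, vRv, wRw
Branch closes: q and ~q both at w.
Every branch closes (one shown): valid in T, hence also in S4, S5 (every theorem of T is a theorem of S4 and S5).
K-tableau for the negation ~([]([]~p | <>q) -> ([]~p | <>q)):
1. ~([]([]~p | <>q) -> ([]~p | <>q)), u
2. []([]~p | <>q), u
3. ~([]~p | <>q), u
4. ~[]~p, u
5. ~<>q, u
6. p, v
7. []~p | <>q, v
8. ~q, v
9. <>q, v
10. q, w
Accessibility: uRv, vRw
Complete open branch: countermodel on a K-frame, so not valid in K.

T, S4, S5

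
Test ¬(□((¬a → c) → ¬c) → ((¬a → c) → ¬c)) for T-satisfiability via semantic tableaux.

1. ¬(□((¬a → c) → ¬c) → ((¬a → c) → ¬c)), 0
2. □((¬a → c) → ¬c), 0   [¬→-rule on 1]
3. ¬((¬a → c) → ¬c), 0   [¬→-rule on 1]
4. ¬a → c, 0   [¬→-rule on 3]
5. c, 0   [¬→-rule on 3]
6. (¬a → c) → ¬c, 0   [□-rule on 2 via 0R0]
7. ¬(¬a → c), 0   [→-rule on 6 (branches; this branch)]
8. ¬a, 0   [¬→-rule on 7]
9. ¬c, 0   [¬→-rule on 7]
Accessibility: 0R0
Branch closes: c and ¬c both at 0.
Every branch closes; the branch above is one of them.

No, unsatisfiable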